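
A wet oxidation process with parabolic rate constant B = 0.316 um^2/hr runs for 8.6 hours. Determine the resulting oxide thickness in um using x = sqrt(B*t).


Step 1: Compute B*t = 0.316 * 8.6 = 2.7176
Step 2: x = sqrt(2.7176)
x = 1.649 um


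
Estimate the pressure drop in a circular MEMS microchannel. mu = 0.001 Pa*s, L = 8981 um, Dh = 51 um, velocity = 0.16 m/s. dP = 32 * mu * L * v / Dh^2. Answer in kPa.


Step 1: Convert to SI: L = 8981e-6 m, Dh = 51e-6 m
Step 2: dP = 32 * 0.001 * 8981e-6 * 0.16 / (51e-6)^2
Step 3: dP = 17678.86 Pa
Step 4: Convert to kPa: dP = 17.68 kPa


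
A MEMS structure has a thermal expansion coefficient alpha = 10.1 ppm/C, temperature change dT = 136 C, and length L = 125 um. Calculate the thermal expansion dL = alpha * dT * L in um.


Step 1: Convert CTE: alpha = 10.1 ppm/C = 10.1e-6 /C
Step 2: dL = 10.1e-6 * 136 * 125
dL = 0.1717 um


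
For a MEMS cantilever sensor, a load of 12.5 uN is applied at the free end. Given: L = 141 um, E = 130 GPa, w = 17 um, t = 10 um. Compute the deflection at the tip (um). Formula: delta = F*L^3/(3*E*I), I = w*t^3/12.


Step 1: Calculate the second moment of area.
I = w * t^3 / 12 = 17 * 10^3 / 12 = 1416.6667 um^4
Step 2: Convert E to consistent units (1 GPa = 1000 uN/um^2).
E = 130 GPa = 130000 uN/um^2
Step 3: Calculate tip deflection.
delta = F * L^3 / (3 * E * I)
delta = 12.5 * 141^3 / (3 * 130000 * 1416.6667)
delta = 0.0634 um


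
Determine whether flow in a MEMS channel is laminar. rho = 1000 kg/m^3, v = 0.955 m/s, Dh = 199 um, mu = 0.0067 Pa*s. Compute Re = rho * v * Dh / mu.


Step 1: Convert Dh to meters: Dh = 199e-6 m
Step 2: Re = rho * v * Dh / mu
Re = 1000 * 0.955 * 199e-6 / 0.0067
Re = 28.365
Since Re = 28.365 is below ~2300, the flow is laminar.


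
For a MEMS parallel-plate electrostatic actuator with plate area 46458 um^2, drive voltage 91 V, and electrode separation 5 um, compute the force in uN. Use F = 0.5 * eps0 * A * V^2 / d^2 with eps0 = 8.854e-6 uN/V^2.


Step 1: Identify parameters.
eps0 = 8.854e-6 uN/V^2, A = 46458 um^2, V = 91 V, d = 5 um
Step 2: Compute V^2 = 91^2 = 8281
Step 3: Compute d^2 = 5^2 = 25
Step 4: F = 0.5 * 8.854e-6 * 46458 * 8281 / 25
F = 68.126 uN


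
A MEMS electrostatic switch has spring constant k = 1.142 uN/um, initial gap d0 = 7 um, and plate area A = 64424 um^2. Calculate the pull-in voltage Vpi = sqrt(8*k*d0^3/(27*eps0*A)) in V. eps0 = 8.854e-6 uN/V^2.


Step 1: Compute numerator: 8 * k * d0^3 = 8 * 1.142 * 7^3 = 3133.648
Step 2: Compute denominator: 27 * eps0 * A = 27 * 8.854e-6 * 64424 = 15.401073
Step 3: Vpi = sqrt(3133.648 / 15.401073)
Vpi = 14.26 V


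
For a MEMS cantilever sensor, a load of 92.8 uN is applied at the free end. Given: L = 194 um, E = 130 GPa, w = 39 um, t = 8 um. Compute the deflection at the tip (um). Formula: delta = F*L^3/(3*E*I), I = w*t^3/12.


Step 1: Calculate the second moment of area.
I = w * t^3 / 12 = 39 * 8^3 / 12 = 1664.0 um^4
Step 2: Convert E to consistent units (1 GPa = 1000 uN/um^2).
E = 130 GPa = 130000 uN/um^2
Step 3: Calculate tip deflection.
delta = F * L^3 / (3 * E * I)
delta = 92.8 * 194^3 / (3 * 130000 * 1664.0)
delta = 1.0441 um


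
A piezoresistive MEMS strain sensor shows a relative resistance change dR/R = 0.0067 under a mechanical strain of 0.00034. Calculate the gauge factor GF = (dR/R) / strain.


Step 1: Identify values.
dR/R = 0.0067, strain = 0.00034
Step 2: GF = (dR/R) / strain = 0.0067 / 0.00034
GF = 19.7


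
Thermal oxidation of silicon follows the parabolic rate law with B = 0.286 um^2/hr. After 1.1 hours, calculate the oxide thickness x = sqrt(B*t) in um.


Step 1: Compute B*t = 0.286 * 1.1 = 0.3146
Step 2: x = sqrt(0.3146)
x = 0.561 um


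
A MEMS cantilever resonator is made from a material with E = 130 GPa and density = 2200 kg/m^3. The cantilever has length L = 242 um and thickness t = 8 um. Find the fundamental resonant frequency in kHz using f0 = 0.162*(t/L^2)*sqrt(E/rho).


Step 1: Convert units to SI.
t_SI = 8e-6 m, L_SI = 242e-6 m
Step 2: Calculate sqrt(E/rho).
sqrt(130e9 / 2200) = 7687.06 m/s
Step 3: Compute f0.
f0 = 0.162 * 8e-6 / (242e-6)^2 * 7687.06 = 170111.8 Hz = 170.11 kHz


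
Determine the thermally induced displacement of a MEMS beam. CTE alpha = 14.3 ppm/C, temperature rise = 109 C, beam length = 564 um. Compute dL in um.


Step 1: Convert CTE: alpha = 14.3 ppm/C = 14.3e-6 /C
Step 2: dL = 14.3e-6 * 109 * 564
dL = 0.8791 um


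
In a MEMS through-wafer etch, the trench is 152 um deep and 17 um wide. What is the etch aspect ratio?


Step 1: AR = depth / width
Step 2: AR = 152 / 17
AR = 8.9


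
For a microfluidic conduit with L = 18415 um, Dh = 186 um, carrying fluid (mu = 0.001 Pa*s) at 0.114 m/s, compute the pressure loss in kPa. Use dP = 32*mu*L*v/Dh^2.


Step 1: Convert to SI: L = 18415e-6 m, Dh = 186e-6 m
Step 2: dP = 32 * 0.001 * 18415e-6 * 0.114 / (186e-6)^2
Step 3: dP = 1941.78 Pa
Step 4: Convert to kPa: dP = 1.94 kPa


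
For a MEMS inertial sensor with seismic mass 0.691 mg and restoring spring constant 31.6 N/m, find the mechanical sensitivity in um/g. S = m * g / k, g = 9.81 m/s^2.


Step 1: Convert mass: m = 0.691 mg = 6.91e-07 kg
Step 2: S = m * g / k = 6.91e-07 * 9.81 / 31.6
Step 3: S = 2.15e-07 m/g
Step 4: Convert to um/g: S = 0.215 um/g


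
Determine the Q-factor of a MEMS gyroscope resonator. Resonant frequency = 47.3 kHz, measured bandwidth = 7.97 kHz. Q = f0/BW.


Step 1: Q = f0 / bandwidth
Step 2: Q = 47.3 / 7.97
Q = 5.9


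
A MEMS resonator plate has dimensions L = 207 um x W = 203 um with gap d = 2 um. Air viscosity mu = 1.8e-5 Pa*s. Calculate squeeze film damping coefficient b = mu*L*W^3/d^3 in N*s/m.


Step 1: Convert to SI.
L = 207e-6 m, W = 203e-6 m, d = 2e-6 m
Step 2: W^3 = (203e-6)^3 = 8.37e-12 m^3
Step 3: d^3 = (2e-6)^3 = 8.00e-18 m^3
Step 4: b = 1.8e-5 * 207e-6 * 8.37e-12 / 8.00e-18
b = 3.90e-03 N*s/m


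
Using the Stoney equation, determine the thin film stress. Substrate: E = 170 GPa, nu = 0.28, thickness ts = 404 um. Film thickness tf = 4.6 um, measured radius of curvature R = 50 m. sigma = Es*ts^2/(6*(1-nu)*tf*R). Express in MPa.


Step 1: Compute numerator: Es * ts^2 = 170 * 404^2 = 27746720 (GPa*um^2)
Step 2: Compute denominator (R in um): 6*(1-nu)*tf*R = 6*0.72*4.6*50e6 = 993600000.0 (um^2)
Step 3: sigma (GPa) = 27746720 / 993600000.0 = 2.7925e-02 GPa
Step 4: Convert to MPa (x1000): sigma = 27.9 MPa


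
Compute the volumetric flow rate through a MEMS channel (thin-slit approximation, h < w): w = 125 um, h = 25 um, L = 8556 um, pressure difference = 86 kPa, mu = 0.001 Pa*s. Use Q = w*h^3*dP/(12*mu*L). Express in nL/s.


Step 1: Convert all dimensions to SI (meters).
w = 125e-6 m, h = 25e-6 m, L = 8556e-6 m, dP = 86e3 Pa
Step 2: Q = w * h^3 * dP / (12 * mu * L)
Q = 125e-6 * (25e-6)^3 * 86e3 / (12 * 0.001 * 8556e-6) = 1.63597427e-09 m^3/s
Step 3: Convert Q from m^3/s to nL/s (1 m^3 = 1e12 nL, so multiply by 1e12).
Q = 1635.974 nL/s


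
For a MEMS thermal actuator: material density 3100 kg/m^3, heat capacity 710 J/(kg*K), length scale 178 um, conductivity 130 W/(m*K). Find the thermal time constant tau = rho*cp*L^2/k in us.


Step 1: Convert L to m: L = 178e-6 m
Step 2: L^2 = (178e-6)^2 = 3.1684e-08 m^2
Step 3: tau = 3100 * 710 * 3.1684e-08 / 130 = 5.3643449e-04 s
Step 4: Convert to microseconds (multiply by 1e6).
tau = 536.434 us


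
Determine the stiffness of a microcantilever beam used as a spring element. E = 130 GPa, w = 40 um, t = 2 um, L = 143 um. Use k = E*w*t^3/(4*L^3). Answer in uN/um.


Step 1: Convert E to consistent units (1 GPa = 1000 uN/um^2).
E = 130 GPa = 130000 uN/um^2
Step 2: Compute t^3 = 2^3 = 8
Step 3: Compute L^3 = 143^3 = 2924207
Step 4: k = 130000 * 40 * 8 / (4 * 2924207)
k = 3.5565 uN/um


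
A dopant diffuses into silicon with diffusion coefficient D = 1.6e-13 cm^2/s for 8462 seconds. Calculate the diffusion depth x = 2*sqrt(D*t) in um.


Step 1: Compute D*t = 1.6e-13 * 8462 = 1.35392e-09 cm^2
Step 2: sqrt(D*t) = 3.6796e-05 cm
Step 3: x = 2 * 3.6796e-05 cm = 7.3592e-05 cm
Step 4: Convert to um (1 cm = 1e4 um): x = 0.736 um


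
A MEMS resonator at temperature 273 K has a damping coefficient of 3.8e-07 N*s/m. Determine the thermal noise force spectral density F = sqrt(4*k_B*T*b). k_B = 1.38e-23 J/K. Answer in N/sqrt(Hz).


Step 1: Compute 4 * k_B * T * b
= 4 * 1.38e-23 * 273 * 3.8e-07
= 5.7264e-27 N^2/Hz
Step 2: F_noise = sqrt(5.7264e-27)
F_noise = 7.57e-14 N/sqrt(Hz)


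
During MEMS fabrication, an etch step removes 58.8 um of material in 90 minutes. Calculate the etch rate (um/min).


Step 1: Etch rate = depth / time
Step 2: rate = 58.8 / 90
rate = 0.653 um/min


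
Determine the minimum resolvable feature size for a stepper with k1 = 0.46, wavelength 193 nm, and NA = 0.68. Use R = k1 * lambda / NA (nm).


Step 1: Identify values: k1 = 0.46, lambda = 193 nm, NA = 0.68
Step 2: R = k1 * lambda / NA
R = 0.46 * 193 / 0.68
R = 130.6 nm


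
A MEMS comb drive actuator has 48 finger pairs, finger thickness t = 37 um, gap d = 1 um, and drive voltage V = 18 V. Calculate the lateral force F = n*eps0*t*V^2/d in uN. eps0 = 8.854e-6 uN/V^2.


Step 1: Parameters: n=48, eps0=8.854e-6 uN/V^2, t=37 um, V=18 V, d=1 um
Step 2: V^2 = 324
Step 3: F = 48 * 8.854e-6 * 37 * 324 / 1
F = 5.095 uN


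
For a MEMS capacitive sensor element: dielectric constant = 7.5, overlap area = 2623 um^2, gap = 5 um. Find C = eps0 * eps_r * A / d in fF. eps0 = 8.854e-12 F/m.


Step 1: Convert area to m^2: A = 2623e-12 m^2
Step 2: Convert gap to m: d = 5e-6 m
Step 3: C = eps0 * eps_r * A / d
C = 8.854e-12 * 7.5 * 2623e-12 / 5e-6
Step 4: Convert to fF (multiply by 1e15).
C = 34.84 fF


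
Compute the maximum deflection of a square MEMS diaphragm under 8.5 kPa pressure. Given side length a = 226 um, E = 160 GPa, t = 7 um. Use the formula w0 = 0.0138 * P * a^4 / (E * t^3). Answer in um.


Step 1: Convert pressure to compatible units (E is in GPa, so P in GPa).
P = 8.5 kPa = 8.5e-6 GPa
Step 2: Compute numerator: 0.0138 * P * a^4.
a^4 = 226^4 = 2608757776
numerator = 0.0138 * 8.5e-6 * 2608757776 = 3.06e+02
Step 3: Compute denominator: E * t^3 = 160 * 7^3 = 54880
Step 4: w0 = numerator / denominator = 3.06e+02 / 54880 = 0.0056 um


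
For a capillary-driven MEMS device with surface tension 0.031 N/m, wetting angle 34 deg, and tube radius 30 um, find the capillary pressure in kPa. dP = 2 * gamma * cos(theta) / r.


Step 1: cos(34 deg) = 0.829
Step 2: Convert r to m: r = 30e-6 m
Step 3: dP = 2 * 0.031 * 0.829 / 30e-6 = 1713.3 Pa
Step 4: Convert Pa to kPa (divide by 1000).
dP = 1.71 kPa


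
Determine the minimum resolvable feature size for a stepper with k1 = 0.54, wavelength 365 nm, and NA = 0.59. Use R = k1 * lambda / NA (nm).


Step 1: Identify values: k1 = 0.54, lambda = 365 nm, NA = 0.59
Step 2: R = k1 * lambda / NA
R = 0.54 * 365 / 0.59
R = 334.1 nm


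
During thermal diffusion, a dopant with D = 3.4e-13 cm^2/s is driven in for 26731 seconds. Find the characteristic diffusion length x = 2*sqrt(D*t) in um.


Step 1: Compute D*t = 3.4e-13 * 26731 = 9.08854e-09 cm^2
Step 2: sqrt(D*t) = 9.53338e-05 cm
Step 3: x = 2 * 9.53338e-05 cm = 1.906676e-04 cm
Step 4: Convert to um (1 cm = 1e4 um): x = 1.907 um


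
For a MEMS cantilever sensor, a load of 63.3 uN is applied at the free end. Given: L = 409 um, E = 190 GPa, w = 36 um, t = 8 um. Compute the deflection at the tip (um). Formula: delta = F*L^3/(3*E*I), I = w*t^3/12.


Step 1: Calculate the second moment of area.
I = w * t^3 / 12 = 36 * 8^3 / 12 = 1536.0 um^4
Step 2: Convert E to consistent units (1 GPa = 1000 uN/um^2).
E = 190 GPa = 190000 uN/um^2
Step 3: Calculate tip deflection.
delta = F * L^3 / (3 * E * I)
delta = 63.3 * 409^3 / (3 * 190000 * 1536.0)
delta = 4.9466 um


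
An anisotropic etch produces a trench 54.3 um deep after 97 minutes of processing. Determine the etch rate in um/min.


Step 1: Etch rate = depth / time
Step 2: rate = 54.3 / 97
rate = 0.56 um/min


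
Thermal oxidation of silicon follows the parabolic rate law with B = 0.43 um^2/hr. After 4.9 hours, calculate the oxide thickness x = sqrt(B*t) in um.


Step 1: Compute B*t = 0.43 * 4.9 = 2.107
Step 2: x = sqrt(2.107)
x = 1.452 um


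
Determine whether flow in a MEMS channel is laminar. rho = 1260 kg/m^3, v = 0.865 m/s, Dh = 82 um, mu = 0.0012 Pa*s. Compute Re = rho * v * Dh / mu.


Step 1: Convert Dh to meters: Dh = 82e-6 m
Step 2: Re = rho * v * Dh / mu
Re = 1260 * 0.865 * 82e-6 / 0.0012
Re = 74.477
Since Re = 74.477 is below ~2300, the flow is laminar.


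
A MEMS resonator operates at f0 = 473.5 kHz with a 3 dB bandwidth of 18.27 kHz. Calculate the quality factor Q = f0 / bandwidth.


Step 1: Q = f0 / bandwidth
Step 2: Q = 473.5 / 18.27
Q = 25.9


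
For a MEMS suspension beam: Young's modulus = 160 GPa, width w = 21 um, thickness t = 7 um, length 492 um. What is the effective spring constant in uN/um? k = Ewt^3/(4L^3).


Step 1: Convert E to consistent units (1 GPa = 1000 uN/um^2).
E = 160 GPa = 160000 uN/um^2
Step 2: Compute t^3 = 7^3 = 343
Step 3: Compute L^3 = 492^3 = 119095488
Step 4: k = 160000 * 21 * 343 / (4 * 119095488)
k = 2.4192 uN/um


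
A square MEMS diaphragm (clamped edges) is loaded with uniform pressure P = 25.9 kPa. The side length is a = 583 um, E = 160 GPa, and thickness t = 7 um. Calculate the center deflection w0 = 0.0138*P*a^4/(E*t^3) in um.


Step 1: Convert pressure to compatible units (E is in GPa, so P in GPa).
P = 25.9 kPa = 25.9e-6 GPa
Step 2: Compute numerator: 0.0138 * P * a^4.
a^4 = 583^4 = 115524532321
numerator = 0.0138 * 25.9e-6 * 115524532321 = 4.12908e+04
Step 3: Compute denominator: E * t^3 = 160 * 7^3 = 54880
Step 4: w0 = numerator / denominator = 4.12908e+04 / 54880 = 0.7524 um


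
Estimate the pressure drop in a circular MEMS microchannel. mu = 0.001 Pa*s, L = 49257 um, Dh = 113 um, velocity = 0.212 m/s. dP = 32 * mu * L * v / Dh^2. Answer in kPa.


Step 1: Convert to SI: L = 49257e-6 m, Dh = 113e-6 m
Step 2: dP = 32 * 0.001 * 49257e-6 * 0.212 / (113e-6)^2
Step 3: dP = 26169.59 Pa
Step 4: Convert to kPa: dP = 26.17 kPa


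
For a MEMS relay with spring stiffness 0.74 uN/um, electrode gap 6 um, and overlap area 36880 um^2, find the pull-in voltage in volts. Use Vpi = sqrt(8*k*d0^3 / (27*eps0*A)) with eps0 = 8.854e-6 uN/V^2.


Step 1: Compute numerator: 8 * k * d0^3 = 8 * 0.74 * 6^3 = 1278.72
Step 2: Compute denominator: 27 * eps0 * A = 27 * 8.854e-6 * 36880 = 8.816459
Step 3: Vpi = sqrt(1278.72 / 8.816459)
Vpi = 12.04 V


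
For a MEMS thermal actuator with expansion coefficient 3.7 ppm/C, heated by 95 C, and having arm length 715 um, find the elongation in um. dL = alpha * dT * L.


Step 1: Convert CTE: alpha = 3.7 ppm/C = 3.7e-6 /C
Step 2: dL = 3.7e-6 * 95 * 715
dL = 0.2513 um


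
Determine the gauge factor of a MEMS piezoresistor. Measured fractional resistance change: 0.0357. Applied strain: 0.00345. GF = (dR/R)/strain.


Step 1: Identify values.
dR/R = 0.0357, strain = 0.00345
Step 2: GF = (dR/R) / strain = 0.0357 / 0.00345
GF = 10.3


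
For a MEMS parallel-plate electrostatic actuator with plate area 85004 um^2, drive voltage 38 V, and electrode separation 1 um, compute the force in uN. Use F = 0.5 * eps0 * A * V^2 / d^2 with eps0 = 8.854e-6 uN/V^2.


Step 1: Identify parameters.
eps0 = 8.854e-6 uN/V^2, A = 85004 um^2, V = 38 V, d = 1 um
Step 2: Compute V^2 = 38^2 = 1444
Step 3: Compute d^2 = 1^2 = 1
Step 4: F = 0.5 * 8.854e-6 * 85004 * 1444 / 1
F = 543.396 uN


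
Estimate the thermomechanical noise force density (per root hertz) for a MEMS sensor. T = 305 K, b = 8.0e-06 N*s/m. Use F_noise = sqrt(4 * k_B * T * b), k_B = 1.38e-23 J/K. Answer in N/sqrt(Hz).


Step 1: Compute 4 * k_B * T * b
= 4 * 1.38e-23 * 305 * 8.0e-06
= 1.3469e-25 N^2/Hz
Step 2: F_noise = sqrt(1.3469e-25)
F_noise = 3.67e-13 N/sqrt(Hz)


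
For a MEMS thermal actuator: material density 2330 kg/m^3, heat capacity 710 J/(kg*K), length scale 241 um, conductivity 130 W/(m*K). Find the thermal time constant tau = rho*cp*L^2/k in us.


Step 1: Convert L to m: L = 241e-6 m
Step 2: L^2 = (241e-6)^2 = 5.8081e-08 m^2
Step 3: tau = 2330 * 710 * 5.8081e-08 / 130 = 7.3910306e-04 s
Step 4: Convert to microseconds (multiply by 1e6).
tau = 739.103 us


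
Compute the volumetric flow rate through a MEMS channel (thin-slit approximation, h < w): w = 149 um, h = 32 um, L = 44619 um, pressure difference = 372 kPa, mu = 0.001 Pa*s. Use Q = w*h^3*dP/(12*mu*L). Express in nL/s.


Step 1: Convert all dimensions to SI (meters).
w = 149e-6 m, h = 32e-6 m, L = 44619e-6 m, dP = 372e3 Pa
Step 2: Q = w * h^3 * dP / (12 * mu * L)
Q = 149e-6 * (32e-6)^3 * 372e3 / (12 * 0.001 * 44619e-6) = 3.39217356e-09 m^3/s
Step 3: Convert Q from m^3/s to nL/s (1 m^3 = 1e12 nL, so multiply by 1e12).
Q = 3392.174 nL/s


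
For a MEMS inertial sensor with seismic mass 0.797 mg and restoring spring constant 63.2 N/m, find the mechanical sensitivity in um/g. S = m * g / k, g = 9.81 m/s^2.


Step 1: Convert mass: m = 0.797 mg = 7.97e-07 kg
Step 2: S = m * g / k = 7.97e-07 * 9.81 / 63.2
Step 3: S = 1.24e-07 m/g
Step 4: Convert to um/g: S = 0.124 um/g


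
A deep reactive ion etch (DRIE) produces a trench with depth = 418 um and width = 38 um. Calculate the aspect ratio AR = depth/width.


Step 1: AR = depth / width
Step 2: AR = 418 / 38
AR = 11.0


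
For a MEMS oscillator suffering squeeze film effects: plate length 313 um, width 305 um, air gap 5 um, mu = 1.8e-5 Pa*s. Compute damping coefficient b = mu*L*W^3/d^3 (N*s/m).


Step 1: Convert to SI.
L = 313e-6 m, W = 305e-6 m, d = 5e-6 m
Step 2: W^3 = (305e-6)^3 = 2.84e-11 m^3
Step 3: d^3 = (5e-6)^3 = 1.25e-16 m^3
Step 4: b = 1.8e-5 * 313e-6 * 2.84e-11 / 1.25e-16
b = 1.28e-03 N*s/m


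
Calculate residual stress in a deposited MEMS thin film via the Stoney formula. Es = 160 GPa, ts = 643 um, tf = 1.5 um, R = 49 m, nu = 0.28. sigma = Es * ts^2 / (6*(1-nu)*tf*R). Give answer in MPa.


Step 1: Compute numerator: Es * ts^2 = 160 * 643^2 = 66151840 (GPa*um^2)
Step 2: Compute denominator (R in um): 6*(1-nu)*tf*R = 6*0.72*1.5*49e6 = 317520000.0 (um^2)
Step 3: sigma (GPa) = 66151840 / 317520000.0 = 2.08339e-01 GPa
Step 4: Convert to MPa (x1000): sigma = 208.3 MPa


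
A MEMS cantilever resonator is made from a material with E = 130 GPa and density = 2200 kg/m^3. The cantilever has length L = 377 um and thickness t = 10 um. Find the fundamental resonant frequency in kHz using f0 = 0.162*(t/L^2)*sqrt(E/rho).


Step 1: Convert units to SI.
t_SI = 10e-6 m, L_SI = 377e-6 m
Step 2: Calculate sqrt(E/rho).
sqrt(130e9 / 2200) = 7687.06 m/s
Step 3: Compute f0.
f0 = 0.162 * 10e-6 / (377e-6)^2 * 7687.06 = 87617.8 Hz = 87.62 kHz


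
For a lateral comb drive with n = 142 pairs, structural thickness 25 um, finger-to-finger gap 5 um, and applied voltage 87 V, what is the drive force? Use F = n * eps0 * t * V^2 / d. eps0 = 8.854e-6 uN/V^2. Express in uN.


Step 1: Parameters: n=142, eps0=8.854e-6 uN/V^2, t=25 um, V=87 V, d=5 um
Step 2: V^2 = 7569
Step 3: F = 142 * 8.854e-6 * 25 * 7569 / 5
F = 47.581 uN


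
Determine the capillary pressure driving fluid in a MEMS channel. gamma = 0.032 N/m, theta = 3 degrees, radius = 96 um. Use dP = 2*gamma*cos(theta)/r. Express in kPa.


Step 1: cos(3 deg) = 0.9986
Step 2: Convert r to m: r = 96e-6 m
Step 3: dP = 2 * 0.032 * 0.9986 / 96e-6 = 665.7 Pa
Step 4: Convert Pa to kPa (divide by 1000).
dP = 0.67 kPa


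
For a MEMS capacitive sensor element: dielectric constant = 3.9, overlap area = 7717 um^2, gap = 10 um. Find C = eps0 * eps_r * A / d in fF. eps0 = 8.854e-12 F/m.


Step 1: Convert area to m^2: A = 7717e-12 m^2
Step 2: Convert gap to m: d = 10e-6 m
Step 3: C = eps0 * eps_r * A / d
C = 8.854e-12 * 3.9 * 7717e-12 / 10e-6
Step 4: Convert to fF (multiply by 1e15).
C = 26.65 fF


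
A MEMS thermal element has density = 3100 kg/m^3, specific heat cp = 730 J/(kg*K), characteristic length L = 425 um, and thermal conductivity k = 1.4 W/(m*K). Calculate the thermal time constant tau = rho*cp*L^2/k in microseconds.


Step 1: Convert L to m: L = 425e-6 m
Step 2: L^2 = (425e-6)^2 = 1.80625e-07 m^2
Step 3: tau = 3100 * 730 * 1.80625e-07 / 1.4 = 2.9196741071e-01 s
Step 4: Convert to microseconds (multiply by 1e6).
tau = 291967.411 us


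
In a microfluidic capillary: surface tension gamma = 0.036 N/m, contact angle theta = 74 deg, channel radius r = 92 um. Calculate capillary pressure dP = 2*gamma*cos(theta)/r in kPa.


Step 1: cos(74 deg) = 0.2756
Step 2: Convert r to m: r = 92e-6 m
Step 3: dP = 2 * 0.036 * 0.2756 / 92e-6 = 215.7 Pa
Step 4: Convert Pa to kPa (divide by 1000).
dP = 0.22 kPa


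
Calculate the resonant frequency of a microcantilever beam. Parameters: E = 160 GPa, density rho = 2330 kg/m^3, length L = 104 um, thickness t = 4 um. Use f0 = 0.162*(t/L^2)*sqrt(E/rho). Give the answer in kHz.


Step 1: Convert units to SI.
t_SI = 4e-6 m, L_SI = 104e-6 m
Step 2: Calculate sqrt(E/rho).
sqrt(160e9 / 2330) = 8286.71 m/s
Step 3: Compute f0.
f0 = 0.162 * 4e-6 / (104e-6)^2 * 8286.71 = 496467.1 Hz = 496.47 kHz


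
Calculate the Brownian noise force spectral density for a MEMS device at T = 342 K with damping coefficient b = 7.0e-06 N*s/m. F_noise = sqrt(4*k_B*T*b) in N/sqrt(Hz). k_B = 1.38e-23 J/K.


Step 1: Compute 4 * k_B * T * b
= 4 * 1.38e-23 * 342 * 7.0e-06
= 1.3215e-25 N^2/Hz
Step 2: F_noise = sqrt(1.3215e-25)
F_noise = 3.64e-13 N/sqrt(Hz)


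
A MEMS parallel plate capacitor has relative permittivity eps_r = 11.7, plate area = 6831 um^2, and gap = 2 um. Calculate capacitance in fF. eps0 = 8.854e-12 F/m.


Step 1: Convert area to m^2: A = 6831e-12 m^2
Step 2: Convert gap to m: d = 2e-6 m
Step 3: C = eps0 * eps_r * A / d
C = 8.854e-12 * 11.7 * 6831e-12 / 2e-6
Step 4: Convert to fF (multiply by 1e15).
C = 353.82 fF


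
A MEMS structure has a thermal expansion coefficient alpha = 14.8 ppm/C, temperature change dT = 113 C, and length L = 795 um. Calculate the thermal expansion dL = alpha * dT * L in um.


Step 1: Convert CTE: alpha = 14.8 ppm/C = 14.8e-6 /C
Step 2: dL = 14.8e-6 * 113 * 795
dL = 1.3296 um


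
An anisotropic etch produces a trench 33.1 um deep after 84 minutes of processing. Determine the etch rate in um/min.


Step 1: Etch rate = depth / time
Step 2: rate = 33.1 / 84
rate = 0.394 um/min


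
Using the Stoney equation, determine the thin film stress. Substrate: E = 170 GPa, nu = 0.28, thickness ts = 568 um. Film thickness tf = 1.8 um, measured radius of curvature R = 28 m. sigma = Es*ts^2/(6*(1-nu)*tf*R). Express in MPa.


Step 1: Compute numerator: Es * ts^2 = 170 * 568^2 = 54846080 (GPa*um^2)
Step 2: Compute denominator (R in um): 6*(1-nu)*tf*R = 6*0.72*1.8*28e6 = 217728000.0 (um^2)
Step 3: sigma (GPa) = 54846080 / 217728000.0 = 2.51902e-01 GPa
Step 4: Convert to MPa (x1000): sigma = 251.9 MPa


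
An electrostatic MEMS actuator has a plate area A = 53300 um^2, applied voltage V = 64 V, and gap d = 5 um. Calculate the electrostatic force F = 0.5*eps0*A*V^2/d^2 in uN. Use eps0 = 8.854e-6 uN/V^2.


Step 1: Identify parameters.
eps0 = 8.854e-6 uN/V^2, A = 53300 um^2, V = 64 V, d = 5 um
Step 2: Compute V^2 = 64^2 = 4096
Step 3: Compute d^2 = 5^2 = 25
Step 4: F = 0.5 * 8.854e-6 * 53300 * 4096 / 25
F = 38.66 uN


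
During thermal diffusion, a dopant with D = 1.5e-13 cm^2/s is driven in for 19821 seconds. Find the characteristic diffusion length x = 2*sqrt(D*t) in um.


Step 1: Compute D*t = 1.5e-13 * 19821 = 2.97315e-09 cm^2
Step 2: sqrt(D*t) = 5.45266e-05 cm
Step 3: x = 2 * 5.45266e-05 cm = 1.090532e-04 cm
Step 4: Convert to um (1 cm = 1e4 um): x = 1.091 um


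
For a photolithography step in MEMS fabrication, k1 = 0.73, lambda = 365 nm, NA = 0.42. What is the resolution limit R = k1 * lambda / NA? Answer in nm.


Step 1: Identify values: k1 = 0.73, lambda = 365 nm, NA = 0.42
Step 2: R = k1 * lambda / NA
R = 0.73 * 365 / 0.42
R = 634.4 nm


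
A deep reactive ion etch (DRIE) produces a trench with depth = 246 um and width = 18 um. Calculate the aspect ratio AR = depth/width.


Step 1: AR = depth / width
Step 2: AR = 246 / 18
AR = 13.7


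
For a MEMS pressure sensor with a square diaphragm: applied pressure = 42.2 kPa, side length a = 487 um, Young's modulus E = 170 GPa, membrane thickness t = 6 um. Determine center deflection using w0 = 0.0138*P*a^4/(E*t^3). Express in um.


Step 1: Convert pressure to compatible units (E is in GPa, so P in GPa).
P = 42.2 kPa = 42.2e-6 GPa
Step 2: Compute numerator: 0.0138 * P * a^4.
a^4 = 487^4 = 56249134561
numerator = 0.0138 * 42.2e-6 * 56249134561 = 3.27572e+04
Step 3: Compute denominator: E * t^3 = 170 * 6^3 = 36720
Step 4: w0 = numerator / denominator = 3.27572e+04 / 36720 = 0.8921 um


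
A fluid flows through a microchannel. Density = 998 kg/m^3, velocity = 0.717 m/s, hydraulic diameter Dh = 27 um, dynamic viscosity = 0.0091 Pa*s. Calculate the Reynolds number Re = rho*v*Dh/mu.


Step 1: Convert Dh to meters: Dh = 27e-6 m
Step 2: Re = rho * v * Dh / mu
Re = 998 * 0.717 * 27e-6 / 0.0091
Re = 2.123


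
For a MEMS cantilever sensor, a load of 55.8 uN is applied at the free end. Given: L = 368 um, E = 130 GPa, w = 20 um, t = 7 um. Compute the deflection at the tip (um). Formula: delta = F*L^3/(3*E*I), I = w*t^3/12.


Step 1: Calculate the second moment of area.
I = w * t^3 / 12 = 20 * 7^3 / 12 = 571.6667 um^4
Step 2: Convert E to consistent units (1 GPa = 1000 uN/um^2).
E = 130 GPa = 130000 uN/um^2
Step 3: Calculate tip deflection.
delta = F * L^3 / (3 * E * I)
delta = 55.8 * 368^3 / (3 * 130000 * 571.6667)
delta = 12.473 um


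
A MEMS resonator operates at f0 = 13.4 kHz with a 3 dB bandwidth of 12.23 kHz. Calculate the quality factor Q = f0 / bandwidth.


Step 1: Q = f0 / bandwidth
Step 2: Q = 13.4 / 12.23
Q = 1.1


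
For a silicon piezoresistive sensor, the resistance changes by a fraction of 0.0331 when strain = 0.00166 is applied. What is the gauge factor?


Step 1: Identify values.
dR/R = 0.0331, strain = 0.00166
Step 2: GF = (dR/R) / strain = 0.0331 / 0.00166
GF = 19.9


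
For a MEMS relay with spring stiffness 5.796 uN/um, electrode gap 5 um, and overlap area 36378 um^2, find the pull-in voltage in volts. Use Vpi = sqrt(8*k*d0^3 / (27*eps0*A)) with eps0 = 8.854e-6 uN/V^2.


Step 1: Compute numerator: 8 * k * d0^3 = 8 * 5.796 * 5^3 = 5796.0
Step 2: Compute denominator: 27 * eps0 * A = 27 * 8.854e-6 * 36378 = 8.696452
Step 3: Vpi = sqrt(5796.0 / 8.696452)
Vpi = 25.82 V


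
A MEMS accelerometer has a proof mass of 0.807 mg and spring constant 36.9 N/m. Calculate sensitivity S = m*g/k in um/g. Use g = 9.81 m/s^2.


Step 1: Convert mass: m = 0.807 mg = 8.07e-07 kg
Step 2: S = m * g / k = 8.07e-07 * 9.81 / 36.9
Step 3: S = 2.15e-07 m/g
Step 4: Convert to um/g: S = 0.215 um/g


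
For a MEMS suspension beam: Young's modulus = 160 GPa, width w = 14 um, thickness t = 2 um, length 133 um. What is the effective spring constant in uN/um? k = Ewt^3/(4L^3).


Step 1: Convert E to consistent units (1 GPa = 1000 uN/um^2).
E = 160 GPa = 160000 uN/um^2
Step 2: Compute t^3 = 2^3 = 8
Step 3: Compute L^3 = 133^3 = 2352637
Step 4: k = 160000 * 14 * 8 / (4 * 2352637)
k = 1.9042 uN/um


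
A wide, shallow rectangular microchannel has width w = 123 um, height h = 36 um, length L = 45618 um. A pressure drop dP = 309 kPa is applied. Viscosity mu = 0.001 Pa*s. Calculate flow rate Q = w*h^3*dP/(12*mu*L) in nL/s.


Step 1: Convert all dimensions to SI (meters).
w = 123e-6 m, h = 36e-6 m, L = 45618e-6 m, dP = 309e3 Pa
Step 2: Q = w * h^3 * dP / (12 * mu * L)
Q = 123e-6 * (36e-6)^3 * 309e3 / (12 * 0.001 * 45618e-6) = 3.23931816e-09 m^3/s
Step 3: Convert Q from m^3/s to nL/s (1 m^3 = 1e12 nL, so multiply by 1e12).
Q = 3239.318 nL/s


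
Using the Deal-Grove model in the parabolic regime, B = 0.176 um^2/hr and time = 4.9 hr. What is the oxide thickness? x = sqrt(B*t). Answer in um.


Step 1: Compute B*t = 0.176 * 4.9 = 0.8624
Step 2: x = sqrt(0.8624)
x = 0.929 um


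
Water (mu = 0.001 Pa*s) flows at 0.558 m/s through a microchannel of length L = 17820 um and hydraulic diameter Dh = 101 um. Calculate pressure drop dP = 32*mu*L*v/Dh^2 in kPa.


Step 1: Convert to SI: L = 17820e-6 m, Dh = 101e-6 m
Step 2: dP = 32 * 0.001 * 17820e-6 * 0.558 / (101e-6)^2
Step 3: dP = 31192.42 Pa
Step 4: Convert to kPa: dP = 31.19 kPa


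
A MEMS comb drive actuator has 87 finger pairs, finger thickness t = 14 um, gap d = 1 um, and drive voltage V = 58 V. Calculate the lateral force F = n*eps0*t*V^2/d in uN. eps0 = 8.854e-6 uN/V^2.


Step 1: Parameters: n=87, eps0=8.854e-6 uN/V^2, t=14 um, V=58 V, d=1 um
Step 2: V^2 = 3364
Step 3: F = 87 * 8.854e-6 * 14 * 3364 / 1
F = 36.278 uN


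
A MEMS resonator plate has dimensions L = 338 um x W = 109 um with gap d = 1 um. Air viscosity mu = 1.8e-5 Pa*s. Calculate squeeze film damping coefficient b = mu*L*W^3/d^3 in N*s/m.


Step 1: Convert to SI.
L = 338e-6 m, W = 109e-6 m, d = 1e-6 m
Step 2: W^3 = (109e-6)^3 = 1.30e-12 m^3
Step 3: d^3 = (1e-6)^3 = 1.00e-18 m^3
Step 4: b = 1.8e-5 * 338e-6 * 1.30e-12 / 1.00e-18
b = 7.88e-03 N*s/m


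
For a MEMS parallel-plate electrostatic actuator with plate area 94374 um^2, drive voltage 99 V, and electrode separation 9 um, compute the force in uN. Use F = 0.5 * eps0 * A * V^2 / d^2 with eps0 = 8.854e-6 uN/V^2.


Step 1: Identify parameters.
eps0 = 8.854e-6 uN/V^2, A = 94374 um^2, V = 99 V, d = 9 um
Step 2: Compute V^2 = 99^2 = 9801
Step 3: Compute d^2 = 9^2 = 81
Step 4: F = 0.5 * 8.854e-6 * 94374 * 9801 / 81
F = 50.553 uN


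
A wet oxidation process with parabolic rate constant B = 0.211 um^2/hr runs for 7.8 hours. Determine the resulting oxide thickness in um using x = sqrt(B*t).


Step 1: Compute B*t = 0.211 * 7.8 = 1.6458
Step 2: x = sqrt(1.6458)
x = 1.283 um


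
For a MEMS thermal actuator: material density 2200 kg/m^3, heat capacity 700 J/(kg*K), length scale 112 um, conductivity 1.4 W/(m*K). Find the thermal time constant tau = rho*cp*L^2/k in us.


Step 1: Convert L to m: L = 112e-6 m
Step 2: L^2 = (112e-6)^2 = 1.2544e-08 m^2
Step 3: tau = 2200 * 700 * 1.2544e-08 / 1.4 = 1.37984e-02 s
Step 4: Convert to microseconds (multiply by 1e6).
tau = 13798.4 us


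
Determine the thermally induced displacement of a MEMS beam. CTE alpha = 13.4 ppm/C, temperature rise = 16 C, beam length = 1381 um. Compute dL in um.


Step 1: Convert CTE: alpha = 13.4 ppm/C = 13.4e-6 /C
Step 2: dL = 13.4e-6 * 16 * 1381
dL = 0.2961 um


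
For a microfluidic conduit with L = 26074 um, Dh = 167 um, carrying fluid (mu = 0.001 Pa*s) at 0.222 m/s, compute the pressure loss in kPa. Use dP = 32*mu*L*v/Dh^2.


Step 1: Convert to SI: L = 26074e-6 m, Dh = 167e-6 m
Step 2: dP = 32 * 0.001 * 26074e-6 * 0.222 / (167e-6)^2
Step 3: dP = 6641.68 Pa
Step 4: Convert to kPa: dP = 6.64 kPa


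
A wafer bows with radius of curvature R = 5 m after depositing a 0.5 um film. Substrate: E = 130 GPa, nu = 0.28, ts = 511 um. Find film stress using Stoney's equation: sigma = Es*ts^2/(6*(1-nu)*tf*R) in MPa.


Step 1: Compute numerator: Es * ts^2 = 130 * 511^2 = 33945730 (GPa*um^2)
Step 2: Compute denominator (R in um): 6*(1-nu)*tf*R = 6*0.72*0.5*5e6 = 10800000.0 (um^2)
Step 3: sigma (GPa) = 33945730 / 10800000.0 = 3.143123e+00 GPa
Step 4: Convert to MPa (x1000): sigma = 3143.1 MPa


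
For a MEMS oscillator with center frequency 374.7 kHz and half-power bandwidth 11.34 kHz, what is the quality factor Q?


Step 1: Q = f0 / bandwidth
Step 2: Q = 374.7 / 11.34
Q = 33.0


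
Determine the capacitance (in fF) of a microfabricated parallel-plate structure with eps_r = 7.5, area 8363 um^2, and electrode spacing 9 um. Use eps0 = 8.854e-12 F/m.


Step 1: Convert area to m^2: A = 8363e-12 m^2
Step 2: Convert gap to m: d = 9e-6 m
Step 3: C = eps0 * eps_r * A / d
C = 8.854e-12 * 7.5 * 8363e-12 / 9e-6
Step 4: Convert to fF (multiply by 1e15).
C = 61.71 fF


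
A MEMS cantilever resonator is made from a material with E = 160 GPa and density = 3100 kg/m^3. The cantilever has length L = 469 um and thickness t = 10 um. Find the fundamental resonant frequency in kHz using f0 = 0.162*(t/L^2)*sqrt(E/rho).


Step 1: Convert units to SI.
t_SI = 10e-6 m, L_SI = 469e-6 m
Step 2: Calculate sqrt(E/rho).
sqrt(160e9 / 3100) = 7184.21 m/s
Step 3: Compute f0.
f0 = 0.162 * 10e-6 / (469e-6)^2 * 7184.21 = 52911.3 Hz = 52.91 kHz


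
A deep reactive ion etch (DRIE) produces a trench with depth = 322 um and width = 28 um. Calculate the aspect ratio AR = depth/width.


Step 1: AR = depth / width
Step 2: AR = 322 / 28
AR = 11.5


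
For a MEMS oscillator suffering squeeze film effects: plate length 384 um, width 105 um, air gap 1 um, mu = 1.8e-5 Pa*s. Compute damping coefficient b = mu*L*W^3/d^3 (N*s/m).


Step 1: Convert to SI.
L = 384e-6 m, W = 105e-6 m, d = 1e-6 m
Step 2: W^3 = (105e-6)^3 = 1.16e-12 m^3
Step 3: d^3 = (1e-6)^3 = 1.00e-18 m^3
Step 4: b = 1.8e-5 * 384e-6 * 1.16e-12 / 1.00e-18
b = 8.00e-03 N*s/m


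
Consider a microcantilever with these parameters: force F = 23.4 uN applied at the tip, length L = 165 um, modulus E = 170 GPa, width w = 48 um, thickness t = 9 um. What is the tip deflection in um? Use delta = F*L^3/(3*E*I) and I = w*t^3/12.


Step 1: Calculate the second moment of area.
I = w * t^3 / 12 = 48 * 9^3 / 12 = 2916.0 um^4
Step 2: Convert E to consistent units (1 GPa = 1000 uN/um^2).
E = 170 GPa = 170000 uN/um^2
Step 3: Calculate tip deflection.
delta = F * L^3 / (3 * E * I)
delta = 23.4 * 165^3 / (3 * 170000 * 2916.0)
delta = 0.0707 um


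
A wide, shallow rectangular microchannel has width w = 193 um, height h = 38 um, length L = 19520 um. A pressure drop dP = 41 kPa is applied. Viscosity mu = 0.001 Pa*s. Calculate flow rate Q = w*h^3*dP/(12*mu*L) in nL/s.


Step 1: Convert all dimensions to SI (meters).
w = 193e-6 m, h = 38e-6 m, L = 19520e-6 m, dP = 41e3 Pa
Step 2: Q = w * h^3 * dP / (12 * mu * L)
Q = 193e-6 * (38e-6)^3 * 41e3 / (12 * 0.001 * 19520e-6) = 1.85366349e-09 m^3/s
Step 3: Convert Q from m^3/s to nL/s (1 m^3 = 1e12 nL, so multiply by 1e12).
Q = 1853.663 nL/s


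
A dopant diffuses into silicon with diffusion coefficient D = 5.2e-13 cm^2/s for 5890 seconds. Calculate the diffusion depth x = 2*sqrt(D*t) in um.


Step 1: Compute D*t = 5.2e-13 * 5890 = 3.0628e-09 cm^2
Step 2: sqrt(D*t) = 5.53426e-05 cm
Step 3: x = 2 * 5.53426e-05 cm = 1.106852e-04 cm
Step 4: Convert to um (1 cm = 1e4 um): x = 1.107 um


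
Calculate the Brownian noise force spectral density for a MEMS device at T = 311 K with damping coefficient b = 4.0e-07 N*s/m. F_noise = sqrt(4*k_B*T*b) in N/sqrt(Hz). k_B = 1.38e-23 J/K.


Step 1: Compute 4 * k_B * T * b
= 4 * 1.38e-23 * 311 * 4.0e-07
= 6.8669e-27 N^2/Hz
Step 2: F_noise = sqrt(6.8669e-27)
F_noise = 8.29e-14 N/sqrt(Hz)


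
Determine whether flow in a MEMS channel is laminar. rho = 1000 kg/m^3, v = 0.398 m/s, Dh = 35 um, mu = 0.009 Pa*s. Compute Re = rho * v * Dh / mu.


Step 1: Convert Dh to meters: Dh = 35e-6 m
Step 2: Re = rho * v * Dh / mu
Re = 1000 * 0.398 * 35e-6 / 0.009
Re = 1.548
Since Re = 1.548 is below ~2300, the flow is laminar.


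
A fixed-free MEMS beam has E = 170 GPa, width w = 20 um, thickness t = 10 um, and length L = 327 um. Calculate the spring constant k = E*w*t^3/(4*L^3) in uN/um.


Step 1: Convert E to consistent units (1 GPa = 1000 uN/um^2).
E = 170 GPa = 170000 uN/um^2
Step 2: Compute t^3 = 10^3 = 1000
Step 3: Compute L^3 = 327^3 = 34965783
Step 4: k = 170000 * 20 * 1000 / (4 * 34965783)
k = 24.3095 uN/um


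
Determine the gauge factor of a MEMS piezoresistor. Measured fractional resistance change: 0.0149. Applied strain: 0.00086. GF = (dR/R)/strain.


Step 1: Identify values.
dR/R = 0.0149, strain = 0.00086
Step 2: GF = (dR/R) / strain = 0.0149 / 0.00086
GF = 17.3


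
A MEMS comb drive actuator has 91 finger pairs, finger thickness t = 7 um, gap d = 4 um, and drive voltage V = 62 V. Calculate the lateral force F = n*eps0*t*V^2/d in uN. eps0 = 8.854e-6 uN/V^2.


Step 1: Parameters: n=91, eps0=8.854e-6 uN/V^2, t=7 um, V=62 V, d=4 um
Step 2: V^2 = 3844
Step 3: F = 91 * 8.854e-6 * 7 * 3844 / 4
F = 5.42 uN


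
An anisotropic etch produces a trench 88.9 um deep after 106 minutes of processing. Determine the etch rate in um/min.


Step 1: Etch rate = depth / time
Step 2: rate = 88.9 / 106
rate = 0.839 um/min


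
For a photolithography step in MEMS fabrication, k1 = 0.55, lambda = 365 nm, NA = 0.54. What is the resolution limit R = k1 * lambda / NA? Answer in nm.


Step 1: Identify values: k1 = 0.55, lambda = 365 nm, NA = 0.54
Step 2: R = k1 * lambda / NA
R = 0.55 * 365 / 0.54
R = 371.8 nm


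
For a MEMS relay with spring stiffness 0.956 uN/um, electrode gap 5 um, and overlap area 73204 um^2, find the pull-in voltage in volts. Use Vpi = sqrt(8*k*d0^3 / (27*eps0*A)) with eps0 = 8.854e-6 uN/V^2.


Step 1: Compute numerator: 8 * k * d0^3 = 8 * 0.956 * 5^3 = 956.0
Step 2: Compute denominator: 27 * eps0 * A = 27 * 8.854e-6 * 73204 = 17.500002
Step 3: Vpi = sqrt(956.0 / 17.500002)
Vpi = 7.39 V


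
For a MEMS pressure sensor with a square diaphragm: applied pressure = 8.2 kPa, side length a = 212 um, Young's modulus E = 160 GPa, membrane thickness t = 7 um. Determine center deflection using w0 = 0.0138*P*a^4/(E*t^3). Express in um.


Step 1: Convert pressure to compatible units (E is in GPa, so P in GPa).
P = 8.2 kPa = 8.2e-6 GPa
Step 2: Compute numerator: 0.0138 * P * a^4.
a^4 = 212^4 = 2019963136
numerator = 0.0138 * 8.2e-6 * 2019963136 = 2.286e+02
Step 3: Compute denominator: E * t^3 = 160 * 7^3 = 54880
Step 4: w0 = numerator / denominator = 2.286e+02 / 54880 = 0.0042 um


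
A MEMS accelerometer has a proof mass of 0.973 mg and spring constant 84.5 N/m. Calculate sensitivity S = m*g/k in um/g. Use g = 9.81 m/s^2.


Step 1: Convert mass: m = 0.973 mg = 9.73e-07 kg
Step 2: S = m * g / k = 9.73e-07 * 9.81 / 84.5
Step 3: S = 1.13e-07 m/g
Step 4: Convert to um/g: S = 0.113 um/g


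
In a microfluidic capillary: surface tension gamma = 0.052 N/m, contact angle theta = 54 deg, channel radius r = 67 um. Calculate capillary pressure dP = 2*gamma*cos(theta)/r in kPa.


Step 1: cos(54 deg) = 0.5878
Step 2: Convert r to m: r = 67e-6 m
Step 3: dP = 2 * 0.052 * 0.5878 / 67e-6 = 912.4 Pa
Step 4: Convert Pa to kPa (divide by 1000).
dP = 0.91 kPa


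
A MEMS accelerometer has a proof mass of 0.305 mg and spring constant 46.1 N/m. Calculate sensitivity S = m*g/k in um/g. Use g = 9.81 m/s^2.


Step 1: Convert mass: m = 0.305 mg = 3.05e-07 kg
Step 2: S = m * g / k = 3.05e-07 * 9.81 / 46.1
Step 3: S = 6.49e-08 m/g
Step 4: Convert to um/g: S = 0.065 um/g


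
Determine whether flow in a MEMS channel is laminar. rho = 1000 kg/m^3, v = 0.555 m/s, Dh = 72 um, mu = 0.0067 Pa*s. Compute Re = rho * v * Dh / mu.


Step 1: Convert Dh to meters: Dh = 72e-6 m
Step 2: Re = rho * v * Dh / mu
Re = 1000 * 0.555 * 72e-6 / 0.0067
Re = 5.964
Since Re = 5.964 is below ~2300, the flow is laminar.


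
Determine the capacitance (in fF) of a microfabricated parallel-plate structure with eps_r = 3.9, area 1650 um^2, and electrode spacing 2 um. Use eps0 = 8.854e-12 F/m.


Step 1: Convert area to m^2: A = 1650e-12 m^2
Step 2: Convert gap to m: d = 2e-6 m
Step 3: C = eps0 * eps_r * A / d
C = 8.854e-12 * 3.9 * 1650e-12 / 2e-6
Step 4: Convert to fF (multiply by 1e15).
C = 28.49 fF


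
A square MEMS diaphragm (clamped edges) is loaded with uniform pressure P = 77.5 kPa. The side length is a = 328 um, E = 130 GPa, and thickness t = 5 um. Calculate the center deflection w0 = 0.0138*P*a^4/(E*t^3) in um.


Step 1: Convert pressure to compatible units (E is in GPa, so P in GPa).
P = 77.5 kPa = 77.5e-6 GPa
Step 2: Compute numerator: 0.0138 * P * a^4.
a^4 = 328^4 = 11574317056
numerator = 0.0138 * 77.5e-6 * 11574317056 = 1.23787e+04
Step 3: Compute denominator: E * t^3 = 130 * 5^3 = 16250
Step 4: w0 = numerator / denominator = 1.23787e+04 / 16250 = 0.7618 um


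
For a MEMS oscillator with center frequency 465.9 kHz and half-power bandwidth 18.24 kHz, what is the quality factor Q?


Step 1: Q = f0 / bandwidth
Step 2: Q = 465.9 / 18.24
Q = 25.5
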